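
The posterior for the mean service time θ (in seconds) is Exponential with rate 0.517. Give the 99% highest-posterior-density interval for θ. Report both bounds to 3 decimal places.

[0.000, 8.907]

The exponential density is strictly decreasing on [0, ∞), so the HPD interval is anchored at 0: [0, q] with P(θ ≤ q) = 0.99.
q = −ln(1 − 0.99) / 0.517 = 4.6052 / 0.517 = 8.907.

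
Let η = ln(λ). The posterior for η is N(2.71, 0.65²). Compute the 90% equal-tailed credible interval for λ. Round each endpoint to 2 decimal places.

[5.16, 43.78]

On the log scale the 90% interval is 2.71 ± 1.645 × 0.65 = [1.6408, 3.7792].
Exponentiate: [e^1.6408, e^3.7792] = [5.16, 43.78].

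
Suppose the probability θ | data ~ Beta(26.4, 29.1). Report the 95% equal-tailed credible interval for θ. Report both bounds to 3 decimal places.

[0.347, 0.606]

Posterior: Beta(26.4, 29.1).
Equal-tailed 95% interval: the 0.025 and 0.975 quantiles of Beta(26.4, 29.1).
Posterior mean ≈ 0.476, SD ≈ 0.066; a Normal approximation gives roughly [0.345, 0.606].
Exact: F⁻¹(0.025) = 0.347; F⁻¹(0.975) = 0.606.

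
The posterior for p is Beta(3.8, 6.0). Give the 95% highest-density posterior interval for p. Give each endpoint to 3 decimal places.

[0.113, 0.674]

The posterior is unimodal and skewed, so the HPD interval has equal density at both endpoints and is the shortest 95% interval.
Solving f(0.113) = f(0.674) with F(0.674) − F(0.113) = 0.95 gives [0.113, 0.674].
For comparison, the equal-tailed interval is [0.127, 0.692]; the HPD is narrower and shifted toward the mode.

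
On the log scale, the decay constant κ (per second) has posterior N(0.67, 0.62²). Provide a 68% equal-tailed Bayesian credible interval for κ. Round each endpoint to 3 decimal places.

[1.055, 3.620]

On the log scale the 68% interval is 0.67 ± 0.994 × 0.62 = [0.0534, 1.2866].
Exponentiate: [e^0.0534, e^1.2866] = [1.055, 3.620].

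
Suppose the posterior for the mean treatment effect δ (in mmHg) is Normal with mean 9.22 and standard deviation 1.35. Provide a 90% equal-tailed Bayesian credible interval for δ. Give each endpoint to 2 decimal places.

The posterior is symmetric, so the 90% equal-tailed interval is δ = 9.22 ± z·1.35 with z = 1.645.
Half-width: 1.645 × 1.35 = 2.22.
9.22 − 2.22 = 7.00; 9.22 + 2.22 = 11.44.

[7.00, 11.44]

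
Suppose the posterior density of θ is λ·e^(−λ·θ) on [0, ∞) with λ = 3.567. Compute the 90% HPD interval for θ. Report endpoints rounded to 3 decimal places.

The exponential density is strictly decreasing on [0, ∞), so the HPD interval is anchored at 0: [0, q] with P(θ ≤ q) = 0.90.
q = −ln(1 − 0.90) / 3.567 = 2.3026 / 3.567 = 0.646.

[0.000, 0.646]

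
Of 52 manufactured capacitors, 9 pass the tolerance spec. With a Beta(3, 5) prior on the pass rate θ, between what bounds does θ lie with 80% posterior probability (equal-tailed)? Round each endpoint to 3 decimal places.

Posterior: Beta(3+9, 5+43) = Beta(12, 48).
Equal-tailed 80% interval: the 0.1 and 0.9 quantiles of Beta(12, 48).
Posterior mean ≈ 0.200, SD ≈ 0.051; a Normal approximation gives roughly [0.134, 0.266].
Exact: F⁻¹(0.1) = 0.137; F⁻¹(0.9) = 0.268.

[0.137, 0.268]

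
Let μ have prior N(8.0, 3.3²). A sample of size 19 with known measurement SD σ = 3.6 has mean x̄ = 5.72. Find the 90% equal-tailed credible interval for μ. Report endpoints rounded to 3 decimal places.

[4.537, 7.172]

Posterior precision = 1/3.3² + 19/3.6² = 0.0918 + 1.4660 = 1.5579, so posterior SD = 0.8012.
Posterior mean = (8.0/3.3² + 19·5.72/3.6²) / 1.5579 = 5.8544.
Interval: 5.8544 ± 1.645 × 0.8012 → [4.537, 7.172].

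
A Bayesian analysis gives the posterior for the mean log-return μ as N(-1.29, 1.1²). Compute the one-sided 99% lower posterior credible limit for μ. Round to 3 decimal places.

-3.849

Need L with P(μ ≥ L) = 0.99: L = -1.29 − z_{0.01}·1.1.
z = 2.326; L = -1.29 − 2.326 × 1.1 = -3.849.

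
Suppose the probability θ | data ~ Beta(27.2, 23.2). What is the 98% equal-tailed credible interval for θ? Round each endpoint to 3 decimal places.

Posterior: Beta(27.2, 23.2).
Equal-tailed 98% interval: the 0.01 and 0.99 quantiles of Beta(27.2, 23.2).
Posterior mean ≈ 0.540, SD ≈ 0.070; a Normal approximation gives roughly [0.378, 0.701].
Exact: F⁻¹(0.01) = 0.378; F⁻¹(0.99) = 0.697.

[0.378, 0.697]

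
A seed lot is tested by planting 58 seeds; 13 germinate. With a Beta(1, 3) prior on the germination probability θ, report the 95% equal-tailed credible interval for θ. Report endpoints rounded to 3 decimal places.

[0.132, 0.337]

Posterior: Beta(1+13, 3+45) = Beta(14, 48).
Equal-tailed 95% interval: the 0.025 and 0.975 quantiles of Beta(14, 48).
Posterior mean ≈ 0.226, SD ≈ 0.053; a Normal approximation gives roughly [0.123, 0.329].
Exact: F⁻¹(0.025) = 0.132; F⁻¹(0.975) = 0.337.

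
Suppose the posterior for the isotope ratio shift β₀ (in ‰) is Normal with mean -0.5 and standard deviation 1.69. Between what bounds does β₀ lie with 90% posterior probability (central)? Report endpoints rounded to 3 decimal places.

[-3.280, 2.280]

The posterior is symmetric, so the 90% equal-tailed interval is β₀ = -0.5 ± z·1.69 with z = 1.645.
Half-width: 1.645 × 1.69 = 2.780.
-0.5 − 2.780 = -3.280; -0.5 + 2.780 = 2.280.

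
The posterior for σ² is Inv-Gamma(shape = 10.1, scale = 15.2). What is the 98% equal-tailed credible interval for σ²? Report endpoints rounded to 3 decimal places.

[0.803, 3.625]

Inverse-Gamma(10.1, 15.2) quantiles: F⁻¹(0.01) and F⁻¹(0.99).
Equivalently, 1/σ² ~ Gamma(10.1, rate = 15.2); invert its 0.99 and 0.01 quantiles.
Posterior mean ≈ 1.670, SD ≈ 0.587; a Normal approximation gives roughly [0.305, 3.036].
Exact: lower = 0.803; upper = 3.625.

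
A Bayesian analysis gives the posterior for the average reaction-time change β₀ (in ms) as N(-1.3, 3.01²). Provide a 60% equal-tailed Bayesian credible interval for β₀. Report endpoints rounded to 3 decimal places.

The posterior is symmetric, so the 60% equal-tailed interval is β₀ = -1.3 ± z·3.01 with z = 0.842.
Half-width: 0.842 × 3.01 = 2.533.
-1.3 − 2.533 = -3.833; -1.3 + 2.533 = 1.233.

[-3.833, 1.233]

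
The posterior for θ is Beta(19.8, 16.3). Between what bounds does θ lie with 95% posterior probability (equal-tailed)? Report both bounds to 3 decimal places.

Posterior: Beta(19.8, 16.3).
Equal-tailed 95% interval: the 0.025 and 0.975 quantiles of Beta(19.8, 16.3).
Posterior mean ≈ 0.548, SD ≈ 0.082; a Normal approximation gives roughly [0.388, 0.709].
Exact: F⁻¹(0.025) = 0.387; F⁻¹(0.975) = 0.705.

[0.387, 0.705]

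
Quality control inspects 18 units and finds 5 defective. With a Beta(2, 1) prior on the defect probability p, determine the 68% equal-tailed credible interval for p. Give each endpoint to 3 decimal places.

Posterior: Beta(2+5, 1+13) = Beta(7, 14).
Equal-tailed 68% interval: the 0.16 and 0.84 quantiles of Beta(7, 14).
Posterior mean ≈ 0.333, SD ≈ 0.101; a Normal approximation gives roughly [0.233, 0.433].
Exact: F⁻¹(0.16) = 0.232; F⁻¹(0.84) = 0.435.

[0.232, 0.435]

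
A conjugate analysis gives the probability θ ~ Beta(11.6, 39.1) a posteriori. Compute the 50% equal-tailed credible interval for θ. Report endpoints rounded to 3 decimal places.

Posterior: Beta(11.6, 39.1).
Equal-tailed 50% interval: the 0.25 and 0.75 quantiles of Beta(11.6, 39.1).
Posterior mean ≈ 0.229, SD ≈ 0.058; a Normal approximation gives roughly [0.189, 0.268].
Exact: F⁻¹(0.25) = 0.187; F⁻¹(0.75) = 0.267.

[0.187, 0.267]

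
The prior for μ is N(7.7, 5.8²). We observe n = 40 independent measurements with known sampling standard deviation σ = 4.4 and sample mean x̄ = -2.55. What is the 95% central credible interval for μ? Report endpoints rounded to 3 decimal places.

Posterior precision = 1/5.8² + 40/4.4² = 0.0297 + 2.0661 = 2.0958, so posterior SD = 0.6907.
Posterior mean = (7.7/5.8² + 40·-2.55/4.4²) / 2.0958 = -2.4046.
Interval: -2.4046 ± 1.960 × 0.6907 → [-3.758, -1.051].

[-3.758, -1.051]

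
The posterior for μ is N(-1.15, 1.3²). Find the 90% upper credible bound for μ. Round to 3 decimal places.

0.516

Need U with P(μ ≤ U) = 0.90: U = -1.15 + z_{0.1}·1.3.
z = 1.282; U = -1.15 + 1.282 × 1.3 = 0.516.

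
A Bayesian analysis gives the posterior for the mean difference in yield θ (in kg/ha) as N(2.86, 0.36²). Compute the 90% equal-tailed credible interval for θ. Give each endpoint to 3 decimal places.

[2.268, 3.452]

The posterior is symmetric, so the 90% equal-tailed interval is θ = 2.86 ± z·0.36 with z = 1.645.
Half-width: 1.645 × 0.36 = 0.592.
2.86 − 0.592 = 2.268; 2.86 + 0.592 = 3.452.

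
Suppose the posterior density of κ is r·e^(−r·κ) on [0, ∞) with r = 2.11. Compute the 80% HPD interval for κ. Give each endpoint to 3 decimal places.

The exponential density is strictly decreasing on [0, ∞), so the HPD interval is anchored at 0: [0, q] with P(κ ≤ q) = 0.80.
q = −ln(1 − 0.80) / 2.11 = 1.6094 / 2.11 = 0.763.

[0.000, 0.763]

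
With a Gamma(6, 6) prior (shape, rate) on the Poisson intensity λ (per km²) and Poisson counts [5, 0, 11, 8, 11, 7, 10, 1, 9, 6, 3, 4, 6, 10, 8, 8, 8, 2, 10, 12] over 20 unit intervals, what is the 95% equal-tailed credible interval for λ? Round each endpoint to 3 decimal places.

[4.706, 6.521]

Posterior: Gamma(6+139, 6+20) = Gamma(145, 26) (shape, rate).
Equal-tailed 95% interval: Gamma(145, 26) quantiles at 0.025 and 0.975.
Posterior mean ≈ 5.577, SD ≈ 0.463; a Normal approximation gives roughly [4.669, 6.485].
Exact: lower = 4.706; upper = 6.521.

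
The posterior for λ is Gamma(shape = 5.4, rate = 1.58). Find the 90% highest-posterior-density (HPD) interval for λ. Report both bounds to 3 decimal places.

The posterior is unimodal and skewed, so the HPD interval has equal density at both endpoints and is the shortest 90% interval.
Solving f(1.109) = f(5.637) with F(5.637) − F(1.109) = 0.90 gives [1.109, 5.637].
For comparison, the equal-tailed interval is [1.407, 6.140]; the HPD is narrower and shifted toward the mode.

[1.109, 5.637]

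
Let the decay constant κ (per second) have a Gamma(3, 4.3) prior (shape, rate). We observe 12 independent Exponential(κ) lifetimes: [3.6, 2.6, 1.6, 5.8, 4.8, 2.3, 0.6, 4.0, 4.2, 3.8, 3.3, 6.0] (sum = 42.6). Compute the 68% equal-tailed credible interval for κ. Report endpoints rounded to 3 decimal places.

[0.239, 0.401]

Posterior: Gamma(3+12, 4.3+42.6) = Gamma(15, 46.9) (shape, rate).
Equal-tailed 68% interval: Gamma(15, 46.9) quantiles at 0.16 and 0.84.
Posterior mean ≈ 0.320, SD ≈ 0.083; a Normal approximation gives roughly [0.238, 0.402].
Exact: lower = 0.239; upper = 0.401.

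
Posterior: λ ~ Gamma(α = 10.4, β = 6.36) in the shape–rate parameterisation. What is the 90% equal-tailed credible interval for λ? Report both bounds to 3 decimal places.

Posterior: Gamma(shape 10.4, rate 6.36).
Equal-tailed 90% interval: Gamma(10.4, 6.36) quantiles at 0.05 and 0.95.
Posterior mean ≈ 1.635, SD ≈ 0.507; a Normal approximation gives roughly [0.801, 2.469].
Exact: lower = 0.900; upper = 2.549.

[0.900, 2.549]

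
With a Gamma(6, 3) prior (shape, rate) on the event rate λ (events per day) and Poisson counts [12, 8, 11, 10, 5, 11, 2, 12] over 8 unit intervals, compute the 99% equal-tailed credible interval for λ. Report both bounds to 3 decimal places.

Posterior: Gamma(6+71, 3+8) = Gamma(77, 11) (shape, rate).
Equal-tailed 99% interval: Gamma(77, 11) quantiles at 0.005 and 0.995.
Posterior mean ≈ 7.000, SD ≈ 0.798; a Normal approximation gives roughly [4.945, 9.055].
Exact: lower = 5.116; upper = 9.225.

[5.116, 9.225]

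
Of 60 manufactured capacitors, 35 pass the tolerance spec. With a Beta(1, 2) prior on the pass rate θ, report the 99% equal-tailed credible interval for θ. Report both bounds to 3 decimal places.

[0.410, 0.724]

Posterior: Beta(1+35, 2+25) = Beta(36, 27).
Equal-tailed 99% interval: the 0.005 and 0.995 quantiles of Beta(36, 27).
Posterior mean ≈ 0.571, SD ≈ 0.062; a Normal approximation gives roughly [0.412, 0.731].
Exact: F⁻¹(0.005) = 0.410; F⁻¹(0.995) = 0.724.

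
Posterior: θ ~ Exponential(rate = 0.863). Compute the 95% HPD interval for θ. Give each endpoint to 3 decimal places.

The exponential density is strictly decreasing on [0, ∞), so the HPD interval is anchored at 0: [0, q] with P(θ ≤ q) = 0.95.
q = −ln(1 − 0.95) / 0.863 = 2.9957 / 0.863 = 3.471.

[0.000, 3.471]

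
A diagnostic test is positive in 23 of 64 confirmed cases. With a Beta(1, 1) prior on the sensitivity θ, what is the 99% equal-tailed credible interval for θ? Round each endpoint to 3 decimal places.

[0.222, 0.521]

Posterior: Beta(1+23, 1+41) = Beta(24, 42).
Equal-tailed 99% interval: the 0.005 and 0.995 quantiles of Beta(24, 42).
Posterior mean ≈ 0.364, SD ≈ 0.059; a Normal approximation gives roughly [0.212, 0.515].
Exact: F⁻¹(0.005) = 0.222; F⁻¹(0.995) = 0.521.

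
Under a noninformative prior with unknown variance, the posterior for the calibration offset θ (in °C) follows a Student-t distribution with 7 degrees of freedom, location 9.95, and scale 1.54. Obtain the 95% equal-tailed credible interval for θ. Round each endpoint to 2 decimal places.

[6.31, 13.59]

The t_7 distribution is symmetric; the 95% interval is 9.95 ± t·1.54 with t_{0.975,7} = 2.365.
Half-width: 2.365 × 1.54 = 3.64.
9.95 − 3.64 = 6.31; 9.95 + 3.64 = 13.59.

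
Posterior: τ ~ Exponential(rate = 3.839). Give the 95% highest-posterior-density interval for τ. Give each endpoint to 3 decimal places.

The exponential density is strictly decreasing on [0, ∞), so the HPD interval is anchored at 0: [0, q] with P(τ ≤ q) = 0.95.
q = −ln(1 − 0.95) / 3.839 = 2.9957 / 3.839 = 0.780.

[0.000, 0.780]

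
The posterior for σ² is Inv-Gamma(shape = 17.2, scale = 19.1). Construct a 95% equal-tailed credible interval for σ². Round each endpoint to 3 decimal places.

[0.728, 1.899]

Inverse-Gamma(17.2, 19.1) quantiles: F⁻¹(0.025) and F⁻¹(0.975).
Equivalently, 1/σ² ~ Gamma(17.2, rate = 19.1); invert its 0.975 and 0.025 quantiles.
Posterior mean ≈ 1.179, SD ≈ 0.302; a Normal approximation gives roughly [0.586, 1.772].
Exact: lower = 0.728; upper = 1.899.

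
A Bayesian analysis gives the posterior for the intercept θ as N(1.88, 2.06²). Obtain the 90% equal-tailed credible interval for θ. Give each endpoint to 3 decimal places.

[-1.508, 5.268]

The posterior is symmetric, so the 90% equal-tailed interval is θ = 1.88 ± z·2.06 with z = 1.645.
Half-width: 1.645 × 2.06 = 3.388.
1.88 − 3.388 = -1.508; 1.88 + 3.388 = 5.268.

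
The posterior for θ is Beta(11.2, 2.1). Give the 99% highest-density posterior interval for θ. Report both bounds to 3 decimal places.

[0.557, 0.998]

The posterior is unimodal and skewed, so the HPD interval has equal density at both endpoints and is the shortest 99% interval.
Solving f(0.557) = f(0.998) with F(0.998) − F(0.557) = 0.99 gives [0.557, 0.998].
For comparison, the equal-tailed interval is [0.521, 0.990]; the HPD is narrower and shifted toward the mode.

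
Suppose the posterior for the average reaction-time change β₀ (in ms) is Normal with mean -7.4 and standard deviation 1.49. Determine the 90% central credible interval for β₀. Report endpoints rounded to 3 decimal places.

The posterior is symmetric, so the 90% equal-tailed interval is β₀ = -7.4 ± z·1.49 with z = 1.645.
Half-width: 1.645 × 1.49 = 2.451.
-7.4 − 2.451 = -9.851; -7.4 + 2.451 = -4.949.

[-9.851, -4.949]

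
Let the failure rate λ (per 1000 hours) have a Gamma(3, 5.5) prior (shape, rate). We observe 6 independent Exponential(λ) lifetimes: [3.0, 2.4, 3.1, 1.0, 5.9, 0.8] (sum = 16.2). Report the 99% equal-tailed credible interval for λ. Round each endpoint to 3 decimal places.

Posterior: Gamma(3+6, 5.5+16.2) = Gamma(9, 21.7) (shape, rate).
Equal-tailed 99% interval: Gamma(9, 21.7) quantiles at 0.005 and 0.995.
Posterior mean ≈ 0.415, SD ≈ 0.138; a Normal approximation gives roughly [0.059, 0.771].
Exact: lower = 0.144; upper = 0.856.

[0.144, 0.856]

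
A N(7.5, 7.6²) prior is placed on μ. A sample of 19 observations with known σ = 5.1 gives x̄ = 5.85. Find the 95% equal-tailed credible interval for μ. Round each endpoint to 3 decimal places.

Posterior precision = 1/7.6² + 19/5.1² = 0.0173 + 0.7305 = 0.7478, so posterior SD = 1.1564.
Posterior mean = (7.5/7.6² + 19·5.85/5.1²) / 0.7478 = 5.8882.
Interval: 5.8882 ± 1.960 × 1.1564 → [3.622, 8.155].

[3.622, 8.155]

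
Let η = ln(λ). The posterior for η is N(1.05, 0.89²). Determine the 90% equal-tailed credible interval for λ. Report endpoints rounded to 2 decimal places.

On the log scale the 90% interval is 1.05 ± 1.645 × 0.89 = [-0.4139, 2.5139].
Exponentiate: [e^-0.4139, e^2.5139] = [0.66, 12.35].

[0.66, 12.35]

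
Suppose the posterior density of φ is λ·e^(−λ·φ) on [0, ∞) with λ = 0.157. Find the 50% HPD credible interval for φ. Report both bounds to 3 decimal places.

The exponential density is strictly decreasing on [0, ∞), so the HPD interval is anchored at 0: [0, q] with P(φ ≤ q) = 0.50.
q = −ln(1 − 0.50) / 0.157 = 0.6931 / 0.157 = 4.415.

[0.000, 4.415]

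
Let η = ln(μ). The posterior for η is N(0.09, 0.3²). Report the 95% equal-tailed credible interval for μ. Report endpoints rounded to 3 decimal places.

[0.608, 1.970]

On the log scale the 95% interval is 0.09 ± 1.960 × 0.3 = [-0.4980, 0.6780].
Exponentiate: [e^-0.4980, e^0.6780] = [0.608, 1.970].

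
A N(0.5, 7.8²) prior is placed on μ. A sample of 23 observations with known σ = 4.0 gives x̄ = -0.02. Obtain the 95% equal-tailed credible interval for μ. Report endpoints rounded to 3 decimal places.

Posterior precision = 1/7.8² + 23/4.0² = 0.0164 + 1.4375 = 1.4539, so posterior SD = 0.8293.
Posterior mean = (0.5/7.8² + 23·-0.02/4.0²) / 1.4539 = -0.0141.
Interval: -0.0141 ± 1.960 × 0.8293 → [-1.640, 1.611].

[-1.640, 1.611]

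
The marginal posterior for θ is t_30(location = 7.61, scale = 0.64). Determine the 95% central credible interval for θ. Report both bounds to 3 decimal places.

The t_30 distribution is symmetric; the 95% interval is 7.61 ± t·0.64 with t_{0.975,30} = 2.042.
Half-width: 2.042 × 0.64 = 1.307.
7.61 − 1.307 = 6.303; 7.61 + 1.307 = 8.917.

[6.303, 8.917]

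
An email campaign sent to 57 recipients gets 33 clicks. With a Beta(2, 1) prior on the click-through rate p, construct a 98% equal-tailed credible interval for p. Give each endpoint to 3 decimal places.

Posterior: Beta(2+33, 1+24) = Beta(35, 25).
Equal-tailed 98% interval: the 0.01 and 0.99 quantiles of Beta(35, 25).
Posterior mean ≈ 0.583, SD ≈ 0.063; a Normal approximation gives roughly [0.436, 0.730].
Exact: F⁻¹(0.01) = 0.434; F⁻¹(0.99) = 0.725.

[0.434, 0.725]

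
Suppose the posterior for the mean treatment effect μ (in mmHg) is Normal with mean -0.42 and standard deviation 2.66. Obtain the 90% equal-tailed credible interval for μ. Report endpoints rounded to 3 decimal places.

[-4.795, 3.955]

The posterior is symmetric, so the 90% equal-tailed interval is μ = -0.42 ± z·2.66 with z = 1.645.
Half-width: 1.645 × 2.66 = 4.375.
-0.42 − 4.375 = -4.795; -0.42 + 4.375 = 3.955.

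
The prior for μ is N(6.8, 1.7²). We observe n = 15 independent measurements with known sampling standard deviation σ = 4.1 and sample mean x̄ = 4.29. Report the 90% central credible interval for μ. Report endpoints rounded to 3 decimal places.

[3.513, 6.469]

Posterior precision = 1/1.7² + 15/4.1² = 0.3460 + 0.8923 = 1.2383, so posterior SD = 0.8986.
Posterior mean = (6.8/1.7² + 15·4.29/4.1²) / 1.2383 = 4.9913.
Interval: 4.9913 ± 1.645 × 0.8986 → [3.513, 6.469].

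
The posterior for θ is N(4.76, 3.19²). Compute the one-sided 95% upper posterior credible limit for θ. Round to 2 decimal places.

10.01

Need U with P(θ ≤ U) = 0.95: U = 4.76 + z_{0.05}·3.19.
z = 1.645; U = 4.76 + 1.645 × 3.19 = 10.01.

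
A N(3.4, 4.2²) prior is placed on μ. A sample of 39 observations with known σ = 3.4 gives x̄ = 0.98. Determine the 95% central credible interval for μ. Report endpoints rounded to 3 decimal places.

Posterior precision = 1/4.2² + 39/3.4² = 0.0567 + 3.3737 = 3.4304, so posterior SD = 0.5399.
Posterior mean = (3.4/4.2² + 39·0.98/3.4²) / 3.4304 = 1.0200.
Interval: 1.0200 ± 1.960 × 0.5399 → [-0.038, 2.078].

[-0.038, 2.078]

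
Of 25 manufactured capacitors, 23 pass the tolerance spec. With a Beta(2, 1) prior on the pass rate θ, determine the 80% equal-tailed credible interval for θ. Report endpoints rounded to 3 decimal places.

Posterior: Beta(2+23, 1+2) = Beta(25, 3).
Equal-tailed 80% interval: the 0.1 and 0.9 quantiles of Beta(25, 3).
Posterior mean ≈ 0.893, SD ≈ 0.057; a Normal approximation gives roughly [0.819, 0.966].
Exact: F⁻¹(0.1) = 0.815; F⁻¹(0.9) = 0.958.

[0.815, 0.958]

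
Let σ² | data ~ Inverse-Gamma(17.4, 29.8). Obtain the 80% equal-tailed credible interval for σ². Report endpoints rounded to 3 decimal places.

Inverse-Gamma(17.4, 29.8) quantiles: F⁻¹(0.1) and F⁻¹(0.9).
Equivalently, 1/σ² ~ Gamma(17.4, rate = 29.8); invert its 0.9 and 0.1 quantiles.
Posterior mean ≈ 1.817, SD ≈ 0.463; a Normal approximation gives roughly [1.224, 2.410].
Exact: lower = 1.301; upper = 2.420.

[1.301, 2.420]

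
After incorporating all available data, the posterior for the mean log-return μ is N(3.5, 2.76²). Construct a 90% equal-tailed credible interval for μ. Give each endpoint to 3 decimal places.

The posterior is symmetric, so the 90% equal-tailed interval is μ = 3.5 ± z·2.76 with z = 1.645.
Half-width: 1.645 × 2.76 = 4.540.
3.5 − 4.540 = -1.040; 3.5 + 4.540 = 8.040.

[-1.040, 8.040]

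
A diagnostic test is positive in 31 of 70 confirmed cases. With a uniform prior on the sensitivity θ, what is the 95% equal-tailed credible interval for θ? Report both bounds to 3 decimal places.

[0.332, 0.560]

Posterior: Beta(1+31, 1+39) = Beta(32, 40).
Equal-tailed 95% interval: the 0.025 and 0.975 quantiles of Beta(32, 40).
Posterior mean ≈ 0.444, SD ≈ 0.058; a Normal approximation gives roughly [0.330, 0.558].
Exact: F⁻¹(0.025) = 0.332; F⁻¹(0.975) = 0.560.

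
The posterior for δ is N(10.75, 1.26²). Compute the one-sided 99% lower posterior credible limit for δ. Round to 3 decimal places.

7.819

Need L with P(δ ≥ L) = 0.99: L = 10.75 − z_{0.01}·1.26.
z = 2.326; L = 10.75 − 2.326 × 1.26 = 7.819.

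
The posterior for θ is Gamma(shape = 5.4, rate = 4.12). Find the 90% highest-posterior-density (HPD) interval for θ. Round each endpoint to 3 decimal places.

The posterior is unimodal and skewed, so the HPD interval has equal density at both endpoints and is the shortest 90% interval.
Solving f(0.425) = f(2.162) with F(2.162) − F(0.425) = 0.90 gives [0.425, 2.162].
For comparison, the equal-tailed interval is [0.540, 2.355]; the HPD is narrower and shifted toward the mode.

[0.425, 2.162]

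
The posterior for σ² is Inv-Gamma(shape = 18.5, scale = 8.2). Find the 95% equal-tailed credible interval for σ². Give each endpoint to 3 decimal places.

[0.295, 0.742]

Inverse-Gamma(18.5, 8.2) quantiles: F⁻¹(0.025) and F⁻¹(0.975).
Equivalently, 1/σ² ~ Gamma(18.5, rate = 8.2); invert its 0.975 and 0.025 quantiles.
Posterior mean ≈ 0.469, SD ≈ 0.115; a Normal approximation gives roughly [0.242, 0.695].
Exact: lower = 0.295; upper = 0.742.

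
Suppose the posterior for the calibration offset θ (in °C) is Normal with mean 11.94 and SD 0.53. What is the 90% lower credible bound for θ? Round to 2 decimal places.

Need L with P(θ ≥ L) = 0.90: L = 11.94 − z_{0.1}·0.53.
z = 1.282; L = 11.94 − 1.282 × 0.53 = 11.26.

11.26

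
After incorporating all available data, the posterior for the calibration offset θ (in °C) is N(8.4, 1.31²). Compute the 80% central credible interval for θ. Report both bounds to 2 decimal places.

The posterior is symmetric, so the 80% equal-tailed interval is θ = 8.4 ± z·1.31 with z = 1.282.
Half-width: 1.282 × 1.31 = 1.68.
8.4 − 1.68 = 6.72; 8.4 + 1.68 = 10.08.

[6.72, 10.08]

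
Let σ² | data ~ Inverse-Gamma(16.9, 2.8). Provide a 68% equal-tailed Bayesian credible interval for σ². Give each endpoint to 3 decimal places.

[0.134, 0.218]

Inverse-Gamma(16.9, 2.8) quantiles: F⁻¹(0.16) and F⁻¹(0.84).
Equivalently, 1/σ² ~ Gamma(16.9, rate = 2.8); invert its 0.84 and 0.16 quantiles.
Posterior mean ≈ 0.176, SD ≈ 0.046; a Normal approximation gives roughly [0.131, 0.221].
Exact: lower = 0.134; upper = 0.218.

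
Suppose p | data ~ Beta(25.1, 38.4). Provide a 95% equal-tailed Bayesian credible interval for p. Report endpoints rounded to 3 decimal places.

[0.280, 0.517]

Posterior: Beta(25.1, 38.4).
Equal-tailed 95% interval: the 0.025 and 0.975 quantiles of Beta(25.1, 38.4).
Posterior mean ≈ 0.395, SD ≈ 0.061; a Normal approximation gives roughly [0.276, 0.515].
Exact: F⁻¹(0.025) = 0.280; F⁻¹(0.975) = 0.517.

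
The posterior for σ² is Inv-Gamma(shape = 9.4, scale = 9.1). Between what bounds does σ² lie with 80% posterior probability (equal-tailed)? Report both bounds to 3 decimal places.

[0.675, 1.584]

Inverse-Gamma(9.4, 9.1) quantiles: F⁻¹(0.1) and F⁻¹(0.9).
Equivalently, 1/σ² ~ Gamma(9.4, rate = 9.1); invert its 0.9 and 0.1 quantiles.
Posterior mean ≈ 1.083, SD ≈ 0.398; a Normal approximation gives roughly [0.573, 1.594].
Exact: lower = 0.675; upper = 1.584.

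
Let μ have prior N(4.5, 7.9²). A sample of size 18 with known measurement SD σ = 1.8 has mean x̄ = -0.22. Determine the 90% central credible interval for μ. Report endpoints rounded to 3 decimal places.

[-0.903, 0.490]

Posterior precision = 1/7.9² + 18/1.8² = 0.0160 + 5.5556 = 5.5716, so posterior SD = 0.4237.
Posterior mean = (4.5/7.9² + 18·-0.22/1.8²) / 5.5716 = -0.2064.
Interval: -0.2064 ± 1.645 × 0.4237 → [-0.903, 0.490].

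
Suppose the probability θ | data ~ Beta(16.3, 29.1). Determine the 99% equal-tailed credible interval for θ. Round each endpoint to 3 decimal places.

[0.193, 0.548]

Posterior: Beta(16.3, 29.1).
Equal-tailed 99% interval: the 0.005 and 0.995 quantiles of Beta(16.3, 29.1).
Posterior mean ≈ 0.359, SD ≈ 0.070; a Normal approximation gives roughly [0.178, 0.540].
Exact: F⁻¹(0.005) = 0.193; F⁻¹(0.995) = 0.548.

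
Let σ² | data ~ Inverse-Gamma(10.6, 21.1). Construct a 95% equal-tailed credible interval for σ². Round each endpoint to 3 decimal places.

[1.181, 4.049]

Inverse-Gamma(10.6, 21.1) quantiles: F⁻¹(0.025) and F⁻¹(0.975).
Equivalently, 1/σ² ~ Gamma(10.6, rate = 21.1); invert its 0.975 and 0.025 quantiles.
Posterior mean ≈ 2.198, SD ≈ 0.749; a Normal approximation gives roughly [0.729, 3.667].
Exact: lower = 1.181; upper = 4.049.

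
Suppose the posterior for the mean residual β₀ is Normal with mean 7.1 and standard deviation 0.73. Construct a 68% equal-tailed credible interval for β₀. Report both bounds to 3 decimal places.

[6.374, 7.826]

The posterior is symmetric, so the 68% equal-tailed interval is β₀ = 7.1 ± z·0.73 with z = 0.994.
Half-width: 0.994 × 0.73 = 0.726.
7.1 − 0.726 = 6.374; 7.1 + 0.726 = 7.826.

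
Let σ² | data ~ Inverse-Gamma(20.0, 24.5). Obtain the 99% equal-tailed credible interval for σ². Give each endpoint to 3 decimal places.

Inverse-Gamma(20.0, 24.5) quantiles: F⁻¹(0.005) and F⁻¹(0.995).
Equivalently, 1/σ² ~ Gamma(20.0, rate = 24.5); invert its 0.995 and 0.005 quantiles.
Posterior mean ≈ 1.289, SD ≈ 0.304; a Normal approximation gives roughly [0.507, 2.072].
Exact: lower = 0.734; upper = 2.366.

[0.734, 2.366]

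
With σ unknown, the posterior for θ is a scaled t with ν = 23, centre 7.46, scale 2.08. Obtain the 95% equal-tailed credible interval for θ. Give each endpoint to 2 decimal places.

[3.16, 11.76]

The t_23 distribution is symmetric; the 95% interval is 7.46 ± t·2.08 with t_{0.975,23} = 2.069.
Half-width: 2.069 × 2.08 = 4.30.
7.46 − 4.30 = 3.16; 7.46 + 4.30 = 11.76.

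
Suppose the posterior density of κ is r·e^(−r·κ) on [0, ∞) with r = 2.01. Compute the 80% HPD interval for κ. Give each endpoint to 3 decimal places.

The exponential density is strictly decreasing on [0, ∞), so the HPD interval is anchored at 0: [0, q] with P(κ ≤ q) = 0.80.
q = −ln(1 − 0.80) / 2.01 = 1.6094 / 2.01 = 0.801.

[0.000, 0.801]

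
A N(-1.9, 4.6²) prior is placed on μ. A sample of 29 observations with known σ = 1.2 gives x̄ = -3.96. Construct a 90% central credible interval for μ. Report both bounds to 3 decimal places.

[-4.321, -3.589]

Posterior precision = 1/4.6² + 29/1.2² = 0.0473 + 20.1389 = 20.1861, so posterior SD = 0.2226.
Posterior mean = (-1.9/4.6² + 29·-3.96/1.2²) / 20.1861 = -3.9552.
Interval: -3.9552 ± 1.645 × 0.2226 → [-4.321, -3.589].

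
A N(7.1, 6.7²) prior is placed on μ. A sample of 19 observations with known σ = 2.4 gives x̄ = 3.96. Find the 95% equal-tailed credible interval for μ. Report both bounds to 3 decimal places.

Posterior precision = 1/6.7² + 19/2.4² = 0.0223 + 3.2986 = 3.3209, so posterior SD = 0.5487.
Posterior mean = (7.1/6.7² + 19·3.96/2.4²) / 3.3209 = 3.9811.
Interval: 3.9811 ± 1.960 × 0.5487 → [2.906, 5.057].

[2.906, 5.057]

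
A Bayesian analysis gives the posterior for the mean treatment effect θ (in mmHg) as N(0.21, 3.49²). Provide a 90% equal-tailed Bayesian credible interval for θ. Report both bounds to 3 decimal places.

The posterior is symmetric, so the 90% equal-tailed interval is θ = 0.21 ± z·3.49 with z = 1.645.
Half-width: 1.645 × 3.49 = 5.741.
0.21 − 5.741 = -5.531; 0.21 + 5.741 = 5.951.

[-5.531, 5.951]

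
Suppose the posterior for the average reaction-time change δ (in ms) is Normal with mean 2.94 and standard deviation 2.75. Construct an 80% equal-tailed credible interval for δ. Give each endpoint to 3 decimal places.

The posterior is symmetric, so the 80% equal-tailed interval is δ = 2.94 ± z·2.75 with z = 1.282.
Half-width: 1.282 × 2.75 = 3.524.
2.94 − 3.524 = -0.584; 2.94 + 3.524 = 6.464.

[-0.584, 6.464]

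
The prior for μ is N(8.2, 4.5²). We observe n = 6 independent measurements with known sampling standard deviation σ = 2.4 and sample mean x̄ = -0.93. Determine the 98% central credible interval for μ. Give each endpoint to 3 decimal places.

Posterior precision = 1/4.5² + 6/2.4² = 0.0494 + 1.0417 = 1.0910, so posterior SD = 0.9574.
Posterior mean = (8.2/4.5² + 6·-0.93/2.4²) / 1.0910 = -0.5168.
Interval: -0.5168 ± 2.326 × 0.9574 → [-2.744, 1.710].

[-2.744, 1.710]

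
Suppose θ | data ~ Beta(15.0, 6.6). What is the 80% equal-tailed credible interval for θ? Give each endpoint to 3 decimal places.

Posterior: Beta(15.0, 6.6).
Equal-tailed 80% interval: the 0.1 and 0.9 quantiles of Beta(15.0, 6.6).
Posterior mean ≈ 0.694, SD ≈ 0.097; a Normal approximation gives roughly [0.570, 0.819].
Exact: F⁻¹(0.1) = 0.565; F⁻¹(0.9) = 0.816.

[0.565, 0.816]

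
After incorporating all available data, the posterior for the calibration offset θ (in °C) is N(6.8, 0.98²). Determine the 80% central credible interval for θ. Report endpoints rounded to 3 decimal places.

The posterior is symmetric, so the 80% equal-tailed interval is θ = 6.8 ± z·0.98 with z = 1.282.
Half-width: 1.282 × 0.98 = 1.256.
6.8 − 1.256 = 5.544; 6.8 + 1.256 = 8.056.

[5.544, 8.056]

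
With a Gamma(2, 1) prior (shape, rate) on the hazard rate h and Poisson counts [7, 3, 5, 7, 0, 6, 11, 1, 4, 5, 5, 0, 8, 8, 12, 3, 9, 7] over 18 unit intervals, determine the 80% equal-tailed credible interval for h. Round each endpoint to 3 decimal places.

[4.749, 6.116]

Posterior: Gamma(2+101, 1+18) = Gamma(103, 19) (shape, rate).
Equal-tailed 80% interval: Gamma(103, 19) quantiles at 0.1 and 0.9.
Posterior mean ≈ 5.421, SD ≈ 0.534; a Normal approximation gives roughly [4.737, 6.106].
Exact: lower = 4.749; upper = 6.116.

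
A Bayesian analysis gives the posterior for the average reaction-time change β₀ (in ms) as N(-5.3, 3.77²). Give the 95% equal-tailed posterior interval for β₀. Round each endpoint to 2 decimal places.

[-12.69, 2.09]

The posterior is symmetric, so the 95% equal-tailed interval is β₀ = -5.3 ± z·3.77 with z = 1.960.
Half-width: 1.960 × 3.77 = 7.39.
-5.3 − 7.39 = -12.69; -5.3 + 7.39 = 2.09.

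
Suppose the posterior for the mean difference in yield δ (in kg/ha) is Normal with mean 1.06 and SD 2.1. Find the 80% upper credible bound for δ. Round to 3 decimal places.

Need U with P(δ ≤ U) = 0.80: U = 1.06 + z_{0.2}·2.1.
z = 0.842; U = 1.06 + 0.842 × 2.1 = 2.827.

2.827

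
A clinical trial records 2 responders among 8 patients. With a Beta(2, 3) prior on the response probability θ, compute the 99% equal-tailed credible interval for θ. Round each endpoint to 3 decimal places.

Posterior: Beta(2+2, 3+6) = Beta(4, 9).
Equal-tailed 99% interval: the 0.005 and 0.995 quantiles of Beta(4, 9).
Posterior mean ≈ 0.308, SD ≈ 0.123; a Normal approximation gives roughly [-0.010, 0.625].
Exact: F⁻¹(0.005) = 0.062; F⁻¹(0.995) = 0.655.

[0.062, 0.655]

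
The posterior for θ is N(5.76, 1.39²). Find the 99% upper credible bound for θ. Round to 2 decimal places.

8.99

Need U with P(θ ≤ U) = 0.99: U = 5.76 + z_{0.01}·1.39.
z = 2.326; U = 5.76 + 2.326 × 1.39 = 8.99.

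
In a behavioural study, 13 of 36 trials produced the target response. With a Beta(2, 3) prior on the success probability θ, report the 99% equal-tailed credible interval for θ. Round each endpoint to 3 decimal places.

[0.191, 0.565]

Posterior: Beta(2+13, 3+23) = Beta(15, 26).
Equal-tailed 99% interval: the 0.005 and 0.995 quantiles of Beta(15, 26).
Posterior mean ≈ 0.366, SD ≈ 0.074; a Normal approximation gives roughly [0.174, 0.557].
Exact: F⁻¹(0.005) = 0.191; F⁻¹(0.995) = 0.565.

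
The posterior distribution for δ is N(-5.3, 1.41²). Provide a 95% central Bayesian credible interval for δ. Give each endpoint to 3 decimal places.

[-8.064, -2.536]

The posterior is symmetric, so the 95% equal-tailed interval is δ = -5.3 ± z·1.41 with z = 1.960.
Half-width: 1.960 × 1.41 = 2.764.
-5.3 − 2.764 = -8.064; -5.3 + 2.764 = -2.536.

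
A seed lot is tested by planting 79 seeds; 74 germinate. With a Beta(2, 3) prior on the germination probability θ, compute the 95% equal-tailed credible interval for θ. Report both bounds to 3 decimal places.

Posterior: Beta(2+74, 3+5) = Beta(76, 8).
Equal-tailed 95% interval: the 0.025 and 0.975 quantiles of Beta(76, 8).
Posterior mean ≈ 0.905, SD ≈ 0.032; a Normal approximation gives roughly [0.842, 0.967].
Exact: F⁻¹(0.025) = 0.834; F⁻¹(0.975) = 0.957.

[0.834, 0.957]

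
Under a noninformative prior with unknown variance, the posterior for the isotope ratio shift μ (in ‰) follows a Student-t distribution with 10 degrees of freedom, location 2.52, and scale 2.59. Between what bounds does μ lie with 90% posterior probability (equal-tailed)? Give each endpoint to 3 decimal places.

The t_10 distribution is symmetric; the 90% interval is 2.52 ± t·2.59 with t_{0.95,10} = 1.812.
Half-width: 1.812 × 2.59 = 4.694.
2.52 − 4.694 = -2.174; 2.52 + 4.694 = 7.214.

[-2.174, 7.214]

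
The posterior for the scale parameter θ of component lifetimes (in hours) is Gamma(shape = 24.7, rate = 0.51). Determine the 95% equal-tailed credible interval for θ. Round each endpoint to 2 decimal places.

Posterior: Gamma(shape 24.7, rate 0.51).
Equal-tailed 95% interval: Gamma(24.7, 0.51) quantiles at 0.025 and 0.975.
Posterior mean ≈ 48.43, SD ≈ 9.74; a Normal approximation gives roughly [29.33, 67.53].
Exact: lower = 31.25; upper = 69.32.

[31.25, 69.32]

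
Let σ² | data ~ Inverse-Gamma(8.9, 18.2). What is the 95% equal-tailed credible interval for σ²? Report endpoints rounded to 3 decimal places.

[1.164, 4.496]

Inverse-Gamma(8.9, 18.2) quantiles: F⁻¹(0.025) and F⁻¹(0.975).
Equivalently, 1/σ² ~ Gamma(8.9, rate = 18.2); invert its 0.975 and 0.025 quantiles.
Posterior mean ≈ 2.304, SD ≈ 0.877; a Normal approximation gives roughly [0.585, 4.023].
Exact: lower = 1.164; upper = 4.496.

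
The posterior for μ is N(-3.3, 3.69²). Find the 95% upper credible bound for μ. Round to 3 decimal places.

2.770

Need U with P(μ ≤ U) = 0.95: U = -3.3 + z_{0.05}·3.69.
z = 1.645; U = -3.3 + 1.645 × 3.69 = 2.770.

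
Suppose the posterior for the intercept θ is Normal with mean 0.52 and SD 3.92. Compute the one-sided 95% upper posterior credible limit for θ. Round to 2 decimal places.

Need U with P(θ ≤ U) = 0.95: U = 0.52 + z_{0.05}·3.92.
z = 1.645; U = 0.52 + 1.645 × 3.92 = 6.97.

6.97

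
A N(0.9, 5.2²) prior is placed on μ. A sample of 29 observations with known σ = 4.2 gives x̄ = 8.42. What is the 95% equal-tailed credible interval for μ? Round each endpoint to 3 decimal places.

[6.743, 9.766]

Posterior precision = 1/5.2² + 29/4.2² = 0.0370 + 1.6440 = 1.6810, so posterior SD = 0.7713.
Posterior mean = (0.9/5.2² + 29·8.42/4.2²) / 1.6810 = 8.2546.
Interval: 8.2546 ± 1.960 × 0.7713 → [6.743, 9.766].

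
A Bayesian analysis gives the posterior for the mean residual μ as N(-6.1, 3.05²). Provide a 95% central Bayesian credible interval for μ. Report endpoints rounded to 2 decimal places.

The posterior is symmetric, so the 95% equal-tailed interval is μ = -6.1 ± z·3.05 with z = 1.960.
Half-width: 1.960 × 3.05 = 5.98.
-6.1 − 5.98 = -12.08; -6.1 + 5.98 = -0.12.

[-12.08, -0.12]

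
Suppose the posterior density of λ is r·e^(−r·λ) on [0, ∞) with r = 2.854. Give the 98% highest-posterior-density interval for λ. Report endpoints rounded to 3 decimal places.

[0.000, 1.371]

The exponential density is strictly decreasing on [0, ∞), so the HPD interval is anchored at 0: [0, q] with P(λ ≤ q) = 0.98.
q = −ln(1 − 0.98) / 2.854 = 3.9120 / 2.854 = 1.371.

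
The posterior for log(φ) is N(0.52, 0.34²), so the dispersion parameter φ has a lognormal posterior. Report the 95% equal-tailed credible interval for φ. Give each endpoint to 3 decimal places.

[0.864, 3.275]

On the log scale the 95% interval is 0.52 ± 1.960 × 0.34 = [-0.1464, 1.1864].
Exponentiate: [e^-0.1464, e^1.1864] = [0.864, 3.275].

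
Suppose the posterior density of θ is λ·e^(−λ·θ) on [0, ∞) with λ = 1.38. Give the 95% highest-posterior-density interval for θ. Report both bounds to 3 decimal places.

The exponential density is strictly decreasing on [0, ∞), so the HPD interval is anchored at 0: [0, q] with P(θ ≤ q) = 0.95.
q = −ln(1 − 0.95) / 1.38 = 2.9957 / 1.38 = 2.171.

[0.000, 2.171]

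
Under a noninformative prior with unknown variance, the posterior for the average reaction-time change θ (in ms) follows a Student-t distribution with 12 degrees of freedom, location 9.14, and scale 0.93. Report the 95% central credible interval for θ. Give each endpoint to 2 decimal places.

The t_12 distribution is symmetric; the 95% interval is 9.14 ± t·0.93 with t_{0.975,12} = 2.179.
Half-width: 2.179 × 0.93 = 2.03.
9.14 − 2.03 = 7.11; 9.14 + 2.03 = 11.17.

[7.11, 11.17]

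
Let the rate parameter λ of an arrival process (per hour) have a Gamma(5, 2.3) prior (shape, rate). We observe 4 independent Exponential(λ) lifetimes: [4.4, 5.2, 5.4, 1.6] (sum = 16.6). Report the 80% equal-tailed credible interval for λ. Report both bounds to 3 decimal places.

Posterior: Gamma(5+4, 2.3+16.6) = Gamma(9, 18.9) (shape, rate).
Equal-tailed 80% interval: Gamma(9, 18.9) quantiles at 0.1 and 0.9.
Posterior mean ≈ 0.476, SD ≈ 0.159; a Normal approximation gives roughly [0.273, 0.680].
Exact: lower = 0.287; upper = 0.688.

[0.287, 0.688]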